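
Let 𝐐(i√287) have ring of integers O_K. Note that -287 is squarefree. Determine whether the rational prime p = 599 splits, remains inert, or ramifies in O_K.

Since -287 ≡ 1 mod 4, the ring of integers is ℤ[(1+√-287)/2] with discriminant -287.
disc(K) = -287 is not divisible by 599; 599 is unramified.
Euler's criterion: (-287)^299 mod 599 = 1. Thus (-287|599) = 1.
d is a quadratic residue mod p, hence 599 splits in O_K.

599 splits in O_K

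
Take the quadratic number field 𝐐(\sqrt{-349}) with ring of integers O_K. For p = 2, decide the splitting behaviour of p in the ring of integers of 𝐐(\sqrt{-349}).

Since -349 ≢ 1 mod 4, the ring of integers is ℤ[√-349] with discriminant 4·(-349) = -1396.
Ramification test: 2 | -1396. The prime 2 ramifies in K.

p ramifies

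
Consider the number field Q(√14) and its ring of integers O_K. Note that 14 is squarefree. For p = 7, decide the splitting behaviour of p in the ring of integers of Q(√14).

d = 14 ≡ 2 (mod 4), so O_K = ℤ[√14] and disc(K) = 4d = 56.
7 divides disc(K) = 56, so 7 ramifies.

p ramifies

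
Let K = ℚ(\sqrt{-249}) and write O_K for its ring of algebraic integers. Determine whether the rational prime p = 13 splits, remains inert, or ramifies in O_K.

d = -249 ≡ 3 (mod 4), so O_K = ℤ[√-249] and disc(K) = 4d = -996.
13 ∤ -996, so 13 is unramified.
Compute (-249/13) via Euler: 11^((13-1)/2) mod 13 = 12, so (-249/13) = -1.
Legendre symbol -1 ⇒ 13 is inert.

13 remains inert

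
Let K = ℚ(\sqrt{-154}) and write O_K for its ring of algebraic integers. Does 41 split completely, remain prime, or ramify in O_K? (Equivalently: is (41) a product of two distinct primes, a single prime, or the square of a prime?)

41 splits in O_K

d = -154 ≡ 2 (mod 4), so O_K = ℤ[√-154] and disc(K) = 4d = -616.
disc(K) = -616 is not divisible by 41; 41 is unramified.
Legendre symbol by Euler's criterion: (-154/41) ≡ (-154)^20 ≡ 1 (mod 41), i.e. (-154/41) = 1.
(-154/41) = 1, so 41 splits.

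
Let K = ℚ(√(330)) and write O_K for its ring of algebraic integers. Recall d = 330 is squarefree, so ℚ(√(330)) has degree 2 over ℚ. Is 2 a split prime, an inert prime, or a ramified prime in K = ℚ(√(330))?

330 mod 4 = 2, hence disc K = 4·330 = 1320 and O_K = ℤ[√330].
2 divides disc(K) = 1320, so 2 ramifies.

ramifies in O_K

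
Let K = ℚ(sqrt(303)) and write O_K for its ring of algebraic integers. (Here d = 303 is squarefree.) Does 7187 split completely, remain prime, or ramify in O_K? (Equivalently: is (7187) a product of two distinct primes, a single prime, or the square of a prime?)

Since 303 ≢ 1 mod 4, the ring of integers is ℤ[√303] with discriminant 4·303 = 1212.
disc(K) = 1212 is not divisible by 7187; 7187 is unramified.
(303/7187) = 303^3593 mod 7187 = 1, giving Legendre symbol 1.
(303/7187) = 1, so 7187 splits.

split — (7187) = 𝔭₁𝔭₂ with 𝔭₁ ≠ 𝔭₂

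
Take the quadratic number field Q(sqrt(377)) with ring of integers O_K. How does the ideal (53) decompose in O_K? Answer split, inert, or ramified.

d = 377 ≡ 1 (mod 4), so O_K = ℤ[(1+√377)/2] and disc(K) = d = 377.
disc(K) = 377 is not divisible by 53; 53 is unramified.
(377/53) = 6^26 mod 53 = 1, giving Legendre symbol 1.
Legendre symbol 1 ⇒ 53 is split.

p splits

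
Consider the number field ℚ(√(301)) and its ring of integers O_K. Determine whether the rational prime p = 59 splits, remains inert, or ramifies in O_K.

d = 301 ≡ 1 (mod 4), so O_K = ℤ[(1+√301)/2] and disc(K) = d = 301.
disc(K) = 301 is not divisible by 59; 59 is unramified.
Legendre symbol by Euler's criterion: (301/59) ≡ 301^29 ≡ 58 (mod 59), i.e. (301/59) = -1.
(301/59) = -1, so 59 is inert.

p is inert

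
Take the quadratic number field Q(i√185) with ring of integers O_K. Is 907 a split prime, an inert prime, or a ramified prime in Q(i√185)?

inert — (907) stays prime in O_K

d = -185 ≡ 3 (mod 4), so O_K = ℤ[√-185] and disc(K) = 4d = -740.
907 ∤ -740, so 907 is unramified.
(-185/907) = 722^453 mod 907 = 906, giving Legendre symbol -1.
d is a non-residue mod p, hence 907 remains inert in O_K.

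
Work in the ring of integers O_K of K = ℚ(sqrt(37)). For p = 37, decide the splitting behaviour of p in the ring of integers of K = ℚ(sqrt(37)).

37 mod 4 = 1, hence disc K = 37 and O_K = ℤ[(1+√37)/2].
disc(K) = 37 = 37·1, so p = 37 is ramified.

37 is ramified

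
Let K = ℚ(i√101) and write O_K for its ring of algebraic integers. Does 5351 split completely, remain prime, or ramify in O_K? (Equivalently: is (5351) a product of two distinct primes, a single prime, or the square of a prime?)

Since -101 ≢ 1 mod 4, the ring of integers is ℤ[√-101] with discriminant 4·(-101) = -404.
5351 ∤ -404, so 5351 is unramified.
Euler's criterion: (-101)^2675 mod 5351 = 1. Thus (-101|5351) = 1.
d is a quadratic residue mod p, hence 5351 splits in O_K.

split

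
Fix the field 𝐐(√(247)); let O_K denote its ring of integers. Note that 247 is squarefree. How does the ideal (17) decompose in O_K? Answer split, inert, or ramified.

split

Since 247 ≢ 1 mod 4, the ring of integers is ℤ[√247] with discriminant 4·247 = 988.
disc(K) = 988 is not divisible by 17; 17 is unramified.
Euler's criterion: 247^8 mod 17 = 1. Thus (247|17) = 1.
(247/17) = 1, so 17 splits.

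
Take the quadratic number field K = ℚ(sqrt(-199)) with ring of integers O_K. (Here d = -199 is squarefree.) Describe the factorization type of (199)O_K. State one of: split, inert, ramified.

Since -199 ≡ 1 mod 4, the ring of integers is ℤ[(1+√-199)/2] with discriminant -199.
disc(K) = -199 = 199·(-1), so p = 199 is ramified.

199 is ramified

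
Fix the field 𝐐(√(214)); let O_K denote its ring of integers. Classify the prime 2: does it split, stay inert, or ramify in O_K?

2 is ramified

Since 214 ≢ 1 mod 4, the ring of integers is ℤ[√214] with discriminant 4·214 = 856.
disc(K) = 856 = 2·428, so p = 2 is ramified.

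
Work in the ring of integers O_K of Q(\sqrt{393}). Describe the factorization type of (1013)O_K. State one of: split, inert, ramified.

split

393 mod 4 = 1, hence disc K = 393 and O_K = ℤ[(1+√393)/2].
Since gcd(1013, 393) = 1 the prime 1013 does not ramify.
Compute (393/1013) via Euler: 393^((1013-1)/2) mod 1013 = 1, so (393/1013) = 1.
Legendre symbol 1 ⇒ 1013 is split.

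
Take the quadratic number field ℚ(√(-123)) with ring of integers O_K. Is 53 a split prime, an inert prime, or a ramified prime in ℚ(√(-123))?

d = -123 ≡ 1 (mod 4), so O_K = ℤ[(1+√-123)/2] and disc(K) = d = -123.
Since gcd(53, -123) = 1 the prime 53 does not ramify.
Legendre symbol by Euler's criterion: (-123/53) ≡ (-123)^26 ≡ 1 (mod 53), i.e. (-123/53) = 1.
(-123/53) = 1, so 53 splits.

53 splits in O_K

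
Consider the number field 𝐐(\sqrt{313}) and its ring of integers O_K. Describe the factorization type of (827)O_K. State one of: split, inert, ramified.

p is inert

Since 313 ≡ 1 mod 4, the ring of integers is ℤ[(1+√313)/2] with discriminant 313.
disc(K) = 313 is not divisible by 827; 827 is unramified.
Legendre symbol by Euler's criterion: (313/827) ≡ 313^413 ≡ 826 (mod 827), i.e. (313/827) = -1.
d is a non-residue mod p, hence 827 remains inert in O_K.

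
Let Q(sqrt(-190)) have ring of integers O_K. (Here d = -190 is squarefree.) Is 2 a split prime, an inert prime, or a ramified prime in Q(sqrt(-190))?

Since -190 ≢ 1 mod 4, the ring of integers is ℤ[√-190] with discriminant 4·(-190) = -760.
disc(K) = -760 = 2·(-380), so p = 2 is ramified.

ramifies in O_K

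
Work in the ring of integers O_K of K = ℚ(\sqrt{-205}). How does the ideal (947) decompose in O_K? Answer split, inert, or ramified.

split — (947) = 𝔭₁𝔭₂ with 𝔭₁ ≠ 𝔭₂

d = -205 ≡ 3 (mod 4), so O_K = ℤ[√-205] and disc(K) = 4d = -820.
947 ∤ -820, so 947 is unramified.
(-205/947) = 742^473 mod 947 = 1, giving Legendre symbol 1.
d is a quadratic residue mod p, hence 947 splits in O_K.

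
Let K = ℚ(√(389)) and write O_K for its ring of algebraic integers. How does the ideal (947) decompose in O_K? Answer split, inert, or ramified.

split

d = 389 ≡ 1 (mod 4), so O_K = ℤ[(1+√389)/2] and disc(K) = d = 389.
Since gcd(947, 389) = 1 the prime 947 does not ramify.
Euler's criterion: 389^473 mod 947 = 1. Thus (389|947) = 1.
(389/947) = 1, so 947 splits.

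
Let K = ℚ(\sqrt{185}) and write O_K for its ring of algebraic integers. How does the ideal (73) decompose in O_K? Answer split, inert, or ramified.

d = 185 ≡ 1 (mod 4), so O_K = ℤ[(1+√185)/2] and disc(K) = d = 185.
Since gcd(73, 185) = 1 the prime 73 does not ramify.
Euler's criterion: 185^36 mod 73 = 72. Thus (185|73) = -1.
Legendre symbol -1 ⇒ 73 is inert.

inert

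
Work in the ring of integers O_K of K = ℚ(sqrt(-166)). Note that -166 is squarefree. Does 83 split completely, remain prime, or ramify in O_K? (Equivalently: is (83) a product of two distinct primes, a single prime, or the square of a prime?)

p ramifies

d = -166 ≡ 2 (mod 4), so O_K = ℤ[√-166] and disc(K) = 4d = -664.
disc(K) = -664 = 83·(-8), so p = 83 is ramified.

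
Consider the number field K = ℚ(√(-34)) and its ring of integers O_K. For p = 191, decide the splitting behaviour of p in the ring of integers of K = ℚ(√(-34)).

d = -34 ≡ 2 (mod 4), so O_K = ℤ[√-34] and disc(K) = 4d = -136.
disc(K) = -136 is not divisible by 191; 191 is unramified.
Euler's criterion: (-34)^95 mod 191 = 190. Thus (-34|191) = -1.
(-34/191) = -1, so 191 is inert.

p is inert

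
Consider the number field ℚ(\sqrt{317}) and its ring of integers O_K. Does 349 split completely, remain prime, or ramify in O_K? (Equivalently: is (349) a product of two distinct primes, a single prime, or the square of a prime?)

p is inert

d = 317 ≡ 1 (mod 4), so O_K = ℤ[(1+√317)/2] and disc(K) = d = 317.
Since gcd(349, 317) = 1 the prime 349 does not ramify.
Legendre symbol by Euler's criterion: (317/349) ≡ 317^174 ≡ 348 (mod 349), i.e. (317/349) = -1.
(317/349) = -1, so 349 is inert.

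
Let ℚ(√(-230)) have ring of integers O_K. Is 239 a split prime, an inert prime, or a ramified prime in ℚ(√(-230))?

-230 mod 4 = 2, hence disc K = 4·(-230) = -920 and O_K = ℤ[√-230].
Since gcd(239, -920) = 1 the prime 239 does not ramify.
Legendre symbol by Euler's criterion: (-230/239) ≡ (-230)^119 ≡ 1 (mod 239), i.e. (-230/239) = 1.
Legendre symbol 1 ⇒ 239 is split.

split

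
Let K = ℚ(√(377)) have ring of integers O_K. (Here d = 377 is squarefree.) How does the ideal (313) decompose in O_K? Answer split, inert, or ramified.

Since 377 ≡ 1 mod 4, the ring of integers is ℤ[(1+√377)/2] with discriminant 377.
313 ∤ 377, so 313 is unramified.
Compute (377/313) via Euler: 64^((313-1)/2) mod 313 = 1, so (377/313) = 1.
Legendre symbol 1 ⇒ 313 is split.

split — (313) = 𝔭₁𝔭₂ with 𝔭₁ ≠ 𝔭₂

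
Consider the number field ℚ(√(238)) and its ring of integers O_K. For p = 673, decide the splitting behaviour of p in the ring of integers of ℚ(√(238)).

p is inert

Since 238 ≢ 1 mod 4, the ring of integers is ℤ[√238] with discriminant 4·238 = 952.
Since gcd(673, 952) = 1 the prime 673 does not ramify.
Compute (238/673) via Euler: 238^((673-1)/2) mod 673 = 672, so (238/673) = -1.
d is a non-residue mod p, hence 673 remains inert in O_K.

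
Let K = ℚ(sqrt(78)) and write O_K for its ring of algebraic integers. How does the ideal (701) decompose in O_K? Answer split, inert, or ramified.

p splits

d = 78 ≡ 2 (mod 4), so O_K = ℤ[√78] and disc(K) = 4d = 312.
701 ∤ 312, so 701 is unramified.
Euler's criterion: 78^350 mod 701 = 1. Thus (78|701) = 1.
d is a quadratic residue mod p, hence 701 splits in O_K.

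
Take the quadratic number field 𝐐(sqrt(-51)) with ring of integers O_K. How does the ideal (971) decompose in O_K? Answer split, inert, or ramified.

inert

Since -51 ≡ 1 mod 4, the ring of integers is ℤ[(1+√-51)/2] with discriminant -51.
Since gcd(971, -51) = 1 the prime 971 does not ramify.
(-51/971) = 920^485 mod 971 = 970, giving Legendre symbol -1.
(-51/971) = -1, so 971 is inert.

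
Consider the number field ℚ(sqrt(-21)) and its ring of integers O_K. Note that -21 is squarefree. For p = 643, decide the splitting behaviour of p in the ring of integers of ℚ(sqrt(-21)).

split — (643) = 𝔭₁𝔭₂ with 𝔭₁ ≠ 𝔭₂

Since -21 ≢ 1 mod 4, the ring of integers is ℤ[√-21] with discriminant 4·(-21) = -84.
Since gcd(643, -84) = 1 the prime 643 does not ramify.
Compute (-21/643) via Euler: 622^((643-1)/2) mod 643 = 1, so (-21/643) = 1.
Legendre symbol 1 ⇒ 643 is split.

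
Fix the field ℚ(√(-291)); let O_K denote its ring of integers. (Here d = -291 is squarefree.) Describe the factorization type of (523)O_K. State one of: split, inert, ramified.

inert

-291 mod 4 = 1, hence disc K = -291 and O_K = ℤ[(1+√-291)/2].
disc(K) = -291 is not divisible by 523; 523 is unramified.
Euler's criterion: (-291)^261 mod 523 = 522. Thus (-291|523) = -1.
Legendre symbol -1 ⇒ 523 is inert.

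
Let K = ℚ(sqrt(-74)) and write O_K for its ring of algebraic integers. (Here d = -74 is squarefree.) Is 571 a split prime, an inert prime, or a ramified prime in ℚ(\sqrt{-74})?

d = -74 ≡ 2 (mod 4), so O_K = ℤ[√-74] and disc(K) = 4d = -296.
571 ∤ -296, so 571 is unramified.
Euler's criterion: (-74)^285 mod 571 = 1. Thus (-74|571) = 1.
d is a quadratic residue mod p, hence 571 splits in O_K.

split — (571) = 𝔭₁𝔭₂ with 𝔭₁ ≠ 𝔭₂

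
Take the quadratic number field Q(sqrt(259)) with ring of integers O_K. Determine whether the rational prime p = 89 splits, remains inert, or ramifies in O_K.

p splits

Since 259 ≢ 1 mod 4, the ring of integers is ℤ[√259] with discriminant 4·259 = 1036.
89 ∤ 1036, so 89 is unramified.
Legendre symbol by Euler's criterion: (259/89) ≡ 259^44 ≡ 1 (mod 89), i.e. (259/89) = 1.
Legendre symbol 1 ⇒ 89 is split.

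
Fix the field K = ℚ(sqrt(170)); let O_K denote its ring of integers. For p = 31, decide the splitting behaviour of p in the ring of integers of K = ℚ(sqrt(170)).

inert

170 mod 4 = 2, hence disc K = 4·170 = 680 and O_K = ℤ[√170].
disc(K) = 680 is not divisible by 31; 31 is unramified.
(170/31) = 15^15 mod 31 = 30, giving Legendre symbol -1.
(170/31) = -1, so 31 is inert.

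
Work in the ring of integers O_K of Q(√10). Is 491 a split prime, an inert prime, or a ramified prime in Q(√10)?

remains prime (inert)

10 mod 4 = 2, hence disc K = 4·10 = 40 and O_K = ℤ[√10].
Since gcd(491, 40) = 1 the prime 491 does not ramify.
Legendre symbol by Euler's criterion: (10/491) ≡ 10^245 ≡ 490 (mod 491), i.e. (10/491) = -1.
Legendre symbol -1 ⇒ 491 is inert.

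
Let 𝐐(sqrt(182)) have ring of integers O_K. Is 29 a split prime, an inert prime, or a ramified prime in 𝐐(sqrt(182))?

Since 182 ≢ 1 mod 4, the ring of integers is ℤ[√182] with discriminant 4·182 = 728.
29 ∤ 728, so 29 is unramified.
Compute (182/29) via Euler: 8^((29-1)/2) mod 29 = 28, so (182/29) = -1.
(182/29) = -1, so 29 is inert.

inert — (29) stays prime in O_K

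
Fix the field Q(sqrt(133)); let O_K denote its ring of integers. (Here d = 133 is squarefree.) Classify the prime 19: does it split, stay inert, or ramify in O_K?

133 mod 4 = 1, hence disc K = 133 and O_K = ℤ[(1+√133)/2].
disc(K) = 133 = 19·7, so p = 19 is ramified.

ramified — (19) = 𝔭²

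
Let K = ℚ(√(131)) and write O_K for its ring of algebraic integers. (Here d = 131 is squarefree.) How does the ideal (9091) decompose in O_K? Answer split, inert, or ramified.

d = 131 ≡ 3 (mod 4), so O_K = ℤ[√131] and disc(K) = 4d = 524.
Since gcd(9091, 524) = 1 the prime 9091 does not ramify.
Legendre symbol by Euler's criterion: (131/9091) ≡ 131^4545 ≡ 9090 (mod 9091), i.e. (131/9091) = -1.
d is a non-residue mod p, hence 9091 remains inert in O_K.

remains prime (inert)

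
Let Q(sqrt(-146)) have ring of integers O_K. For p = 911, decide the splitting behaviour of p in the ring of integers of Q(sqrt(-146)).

-146 mod 4 = 2, hence disc K = 4·(-146) = -584 and O_K = ℤ[√-146].
911 ∤ -584, so 911 is unramified.
Compute (-146/911) via Euler: 765^((911-1)/2) mod 911 = 910, so (-146/911) = -1.
(-146/911) = -1, so 911 is inert.

911 remains inert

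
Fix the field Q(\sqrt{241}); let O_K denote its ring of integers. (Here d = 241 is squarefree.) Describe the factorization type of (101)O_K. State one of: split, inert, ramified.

inert

241 mod 4 = 1, hence disc K = 241 and O_K = ℤ[(1+√241)/2].
disc(K) = 241 is not divisible by 101; 101 is unramified.
Euler's criterion: 241^50 mod 101 = 100. Thus (241|101) = -1.
(241/101) = -1, so 101 is inert.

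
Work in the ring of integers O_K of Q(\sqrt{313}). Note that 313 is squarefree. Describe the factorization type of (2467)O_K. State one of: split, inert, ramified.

inert — (2467) stays prime in O_K

313 mod 4 = 1, hence disc K = 313 and O_K = ℤ[(1+√313)/2].
disc(K) = 313 is not divisible by 2467; 2467 is unramified.
Legendre symbol by Euler's criterion: (313/2467) ≡ 313^1233 ≡ 2466 (mod 2467), i.e. (313/2467) = -1.
d is a non-residue mod p, hence 2467 remains inert in O_K.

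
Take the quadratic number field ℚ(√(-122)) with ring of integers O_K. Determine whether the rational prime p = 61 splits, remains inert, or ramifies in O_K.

d = -122 ≡ 2 (mod 4), so O_K = ℤ[√-122] and disc(K) = 4d = -488.
61 divides disc(K) = -488, so 61 ramifies.

ramified — (61) = 𝔭²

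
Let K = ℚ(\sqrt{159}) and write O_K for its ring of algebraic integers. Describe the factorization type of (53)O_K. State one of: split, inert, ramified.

p ramifies

d = 159 ≡ 3 (mod 4), so O_K = ℤ[√159] and disc(K) = 4d = 636.
Ramification test: 53 | 636. The prime 53 ramifies in K.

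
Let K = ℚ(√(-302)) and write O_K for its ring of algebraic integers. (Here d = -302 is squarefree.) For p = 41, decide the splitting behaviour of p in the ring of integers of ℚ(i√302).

inert

Since -302 ≢ 1 mod 4, the ring of integers is ℤ[√-302] with discriminant 4·(-302) = -1208.
41 ∤ -1208, so 41 is unramified.
Legendre symbol by Euler's criterion: (-302/41) ≡ (-302)^20 ≡ 40 (mod 41), i.e. (-302/41) = -1.
(-302/41) = -1, so 41 is inert.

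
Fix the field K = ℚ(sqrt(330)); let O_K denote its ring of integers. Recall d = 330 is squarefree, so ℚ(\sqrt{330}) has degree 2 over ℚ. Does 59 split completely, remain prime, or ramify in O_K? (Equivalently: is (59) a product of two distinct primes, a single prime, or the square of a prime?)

Since 330 ≢ 1 mod 4, the ring of integers is ℤ[√330] with discriminant 4·330 = 1320.
Since gcd(59, 1320) = 1 the prime 59 does not ramify.
(330/59) = 35^29 mod 59 = 1, giving Legendre symbol 1.
Legendre symbol 1 ⇒ 59 is split.

59 splits in O_K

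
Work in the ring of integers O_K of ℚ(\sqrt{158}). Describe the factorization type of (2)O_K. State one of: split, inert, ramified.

ramified — (2) = 𝔭²

158 mod 4 = 2, hence disc K = 4·158 = 632 and O_K = ℤ[√158].
disc(K) = 632 = 2·316, so p = 2 is ramified.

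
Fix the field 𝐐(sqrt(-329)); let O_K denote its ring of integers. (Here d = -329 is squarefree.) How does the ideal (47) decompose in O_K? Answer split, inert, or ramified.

ramified

d = -329 ≡ 3 (mod 4), so O_K = ℤ[√-329] and disc(K) = 4d = -1316.
disc(K) = -1316 = 47·(-28), so p = 47 is ramified.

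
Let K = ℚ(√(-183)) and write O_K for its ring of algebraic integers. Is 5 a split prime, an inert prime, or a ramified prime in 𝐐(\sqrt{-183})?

d = -183 ≡ 1 (mod 4), so O_K = ℤ[(1+√-183)/2] and disc(K) = d = -183.
Since gcd(5, -183) = 1 the prime 5 does not ramify.
Legendre symbol by Euler's criterion: (-183/5) ≡ (-183)^2 ≡ 4 (mod 5), i.e. (-183/5) = -1.
Legendre symbol -1 ⇒ 5 is inert.

5 remains inert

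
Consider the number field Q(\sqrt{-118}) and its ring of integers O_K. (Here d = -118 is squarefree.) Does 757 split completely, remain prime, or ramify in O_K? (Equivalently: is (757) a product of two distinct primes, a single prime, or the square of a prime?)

Since -118 ≢ 1 mod 4, the ring of integers is ℤ[√-118] with discriminant 4·(-118) = -472.
757 ∤ -472, so 757 is unramified.
(-118/757) = 639^378 mod 757 = 756, giving Legendre symbol -1.
Legendre symbol -1 ⇒ 757 is inert.

remains prime (inert)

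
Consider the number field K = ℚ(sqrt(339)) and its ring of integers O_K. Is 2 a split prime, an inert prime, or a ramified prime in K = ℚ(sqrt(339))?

d = 339 ≡ 3 (mod 4), so O_K = ℤ[√339] and disc(K) = 4d = 1356.
disc(K) = 1356 = 2·678, so p = 2 is ramified.

ramified — (2) = 𝔭²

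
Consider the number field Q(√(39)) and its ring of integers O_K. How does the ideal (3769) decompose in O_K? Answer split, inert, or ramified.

p splits

d = 39 ≡ 3 (mod 4), so O_K = ℤ[√39] and disc(K) = 4d = 156.
Since gcd(3769, 156) = 1 the prime 3769 does not ramify.
Legendre symbol by Euler's criterion: (39/3769) ≡ 39^1884 ≡ 1 (mod 3769), i.e. (39/3769) = 1.
(39/3769) = 1, so 3769 splits.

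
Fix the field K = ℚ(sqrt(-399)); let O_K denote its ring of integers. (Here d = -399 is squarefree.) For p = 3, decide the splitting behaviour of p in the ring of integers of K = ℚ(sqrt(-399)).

Since -399 ≡ 1 mod 4, the ring of integers is ℤ[(1+√-399)/2] with discriminant -399.
3 divides disc(K) = -399, so 3 ramifies.

ramified — (3) = 𝔭²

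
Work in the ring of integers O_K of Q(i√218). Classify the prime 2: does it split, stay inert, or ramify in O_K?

d = -218 ≡ 2 (mod 4), so O_K = ℤ[√-218] and disc(K) = 4d = -872.
2 divides disc(K) = -872, so 2 ramifies.

2 is ramified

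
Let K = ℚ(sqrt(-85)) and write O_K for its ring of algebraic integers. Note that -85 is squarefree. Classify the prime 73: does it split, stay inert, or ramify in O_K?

d = -85 ≡ 3 (mod 4), so O_K = ℤ[√-85] and disc(K) = 4d = -340.
Since gcd(73, -340) = 1 the prime 73 does not ramify.
Legendre symbol by Euler's criterion: (-85/73) ≡ (-85)^36 ≡ 1 (mod 73), i.e. (-85/73) = 1.
Legendre symbol 1 ⇒ 73 is split.

split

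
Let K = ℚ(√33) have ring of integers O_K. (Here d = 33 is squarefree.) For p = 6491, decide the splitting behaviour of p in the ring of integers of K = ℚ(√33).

33 mod 4 = 1, hence disc K = 33 and O_K = ℤ[(1+√33)/2].
Since gcd(6491, 33) = 1 the prime 6491 does not ramify.
Compute (33/6491) via Euler: 33^((6491-1)/2) mod 6491 = 6490, so (33/6491) = -1.
(33/6491) = -1, so 6491 is inert.

inert — (6491) stays prime in O_K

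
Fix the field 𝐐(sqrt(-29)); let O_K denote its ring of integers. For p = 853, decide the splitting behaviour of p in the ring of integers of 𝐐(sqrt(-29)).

inert

d = -29 ≡ 3 (mod 4), so O_K = ℤ[√-29] and disc(K) = 4d = -116.
disc(K) = -116 is not divisible by 853; 853 is unramified.
(-29/853) = 824^426 mod 853 = 852, giving Legendre symbol -1.
(-29/853) = -1, so 853 is inert.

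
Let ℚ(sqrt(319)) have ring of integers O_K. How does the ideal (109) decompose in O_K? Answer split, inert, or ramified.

d = 319 ≡ 3 (mod 4), so O_K = ℤ[√319] and disc(K) = 4d = 1276.
109 ∤ 1276, so 109 is unramified.
Compute (319/109) via Euler: 101^((109-1)/2) mod 109 = 108, so (319/109) = -1.
(319/109) = -1, so 109 is inert.

remains prime (inert)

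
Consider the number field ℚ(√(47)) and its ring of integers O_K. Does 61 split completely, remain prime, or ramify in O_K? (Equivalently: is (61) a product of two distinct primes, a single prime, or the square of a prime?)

Since 47 ≢ 1 mod 4, the ring of integers is ℤ[√47] with discriminant 4·47 = 188.
61 ∤ 188, so 61 is unramified.
(47/61) = 47^30 mod 61 = 1, giving Legendre symbol 1.
d is a quadratic residue mod p, hence 61 splits in O_K.

p splits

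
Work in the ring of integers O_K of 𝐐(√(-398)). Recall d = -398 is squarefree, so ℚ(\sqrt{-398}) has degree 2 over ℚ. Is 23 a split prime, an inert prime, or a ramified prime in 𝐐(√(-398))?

split

d = -398 ≡ 2 (mod 4), so O_K = ℤ[√-398] and disc(K) = 4d = -1592.
disc(K) = -1592 is not divisible by 23; 23 is unramified.
Euler's criterion: (-398)^11 mod 23 = 1. Thus (-398|23) = 1.
d is a quadratic residue mod p, hence 23 splits in O_K.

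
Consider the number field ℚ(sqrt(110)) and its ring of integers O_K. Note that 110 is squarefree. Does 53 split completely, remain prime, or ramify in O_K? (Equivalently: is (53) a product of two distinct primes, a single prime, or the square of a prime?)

53 splits in O_K

d = 110 ≡ 2 (mod 4), so O_K = ℤ[√110] and disc(K) = 4d = 440.
53 ∤ 440, so 53 is unramified.
Euler's criterion: 110^26 mod 53 = 1. Thus (110|53) = 1.
Legendre symbol 1 ⇒ 53 is split.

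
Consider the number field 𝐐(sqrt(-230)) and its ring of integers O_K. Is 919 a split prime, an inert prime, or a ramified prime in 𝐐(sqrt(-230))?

d = -230 ≡ 2 (mod 4), so O_K = ℤ[√-230] and disc(K) = 4d = -920.
disc(K) = -920 is not divisible by 919; 919 is unramified.
Legendre symbol by Euler's criterion: (-230/919) ≡ (-230)^459 ≡ 918 (mod 919), i.e. (-230/919) = -1.
d is a non-residue mod p, hence 919 remains inert in O_K.

remains prime (inert)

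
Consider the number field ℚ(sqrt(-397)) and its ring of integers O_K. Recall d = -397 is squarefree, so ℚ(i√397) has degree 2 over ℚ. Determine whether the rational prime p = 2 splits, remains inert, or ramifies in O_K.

d = -397 ≡ 3 (mod 4), so O_K = ℤ[√-397] and disc(K) = 4d = -1588.
Ramification test: 2 | -1588. The prime 2 ramifies in K.

ramified — (2) = 𝔭²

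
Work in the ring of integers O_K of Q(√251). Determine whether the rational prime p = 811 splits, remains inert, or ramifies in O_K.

d = 251 ≡ 3 (mod 4), so O_K = ℤ[√251] and disc(K) = 4d = 1004.
disc(K) = 1004 is not divisible by 811; 811 is unramified.
Compute (251/811) via Euler: 251^((811-1)/2) mod 811 = 810, so (251/811) = -1.
d is a non-residue mod p, hence 811 remains inert in O_K.

p is inert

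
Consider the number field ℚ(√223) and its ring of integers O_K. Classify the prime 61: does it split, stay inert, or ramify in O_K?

remains prime (inert)

d = 223 ≡ 3 (mod 4), so O_K = ℤ[√223] and disc(K) = 4d = 892.
61 ∤ 892, so 61 is unramified.
Legendre symbol by Euler's criterion: (223/61) ≡ 223^30 ≡ 60 (mod 61), i.e. (223/61) = -1.
Legendre symbol -1 ⇒ 61 is inert.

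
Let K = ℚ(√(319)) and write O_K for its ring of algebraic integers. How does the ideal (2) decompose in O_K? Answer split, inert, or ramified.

ramified — (2) = 𝔭²

319 mod 4 = 3, hence disc K = 4·319 = 1276 and O_K = ℤ[√319].
Ramification test: 2 | 1276. The prime 2 ramifies in K.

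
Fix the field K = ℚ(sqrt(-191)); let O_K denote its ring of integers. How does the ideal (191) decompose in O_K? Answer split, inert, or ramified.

-191 mod 4 = 1, hence disc K = -191 and O_K = ℤ[(1+√-191)/2].
Ramification test: 191 | -191. The prime 191 ramifies in K.

ramified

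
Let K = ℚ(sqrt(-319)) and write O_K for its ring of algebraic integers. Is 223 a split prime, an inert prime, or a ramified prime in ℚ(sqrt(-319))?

d = -319 ≡ 1 (mod 4), so O_K = ℤ[(1+√-319)/2] and disc(K) = d = -319.
disc(K) = -319 is not divisible by 223; 223 is unramified.
Legendre symbol by Euler's criterion: (-319/223) ≡ (-319)^111 ≡ 1 (mod 223), i.e. (-319/223) = 1.
(-319/223) = 1, so 223 splits.

splits completely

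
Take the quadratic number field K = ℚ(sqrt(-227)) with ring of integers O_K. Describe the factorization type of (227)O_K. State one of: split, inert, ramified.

ramified

-227 mod 4 = 1, hence disc K = -227 and O_K = ℤ[(1+√-227)/2].
227 divides disc(K) = -227, so 227 ramifies.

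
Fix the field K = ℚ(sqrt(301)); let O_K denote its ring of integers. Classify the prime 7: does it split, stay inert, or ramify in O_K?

Since 301 ≡ 1 mod 4, the ring of integers is ℤ[(1+√301)/2] with discriminant 301.
Ramification test: 7 | 301. The prime 7 ramifies in K.

p ramifies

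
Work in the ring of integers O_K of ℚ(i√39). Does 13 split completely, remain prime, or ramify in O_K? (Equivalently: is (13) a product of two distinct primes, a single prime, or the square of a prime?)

d = -39 ≡ 1 (mod 4), so O_K = ℤ[(1+√-39)/2] and disc(K) = d = -39.
disc(K) = -39 = 13·(-3), so p = 13 is ramified.

13 is ramified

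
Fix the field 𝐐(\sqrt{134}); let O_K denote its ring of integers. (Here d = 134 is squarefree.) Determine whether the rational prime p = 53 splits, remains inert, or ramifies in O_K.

split

134 mod 4 = 2, hence disc K = 4·134 = 536 and O_K = ℤ[√134].
disc(K) = 536 is not divisible by 53; 53 is unramified.
(134/53) = 28^26 mod 53 = 1, giving Legendre symbol 1.
d is a quadratic residue mod p, hence 53 splits in O_K.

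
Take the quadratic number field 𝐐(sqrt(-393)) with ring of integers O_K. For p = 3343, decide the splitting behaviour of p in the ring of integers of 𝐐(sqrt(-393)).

3343 splits in O_K

d = -393 ≡ 3 (mod 4), so O_K = ℤ[√-393] and disc(K) = 4d = -1572.
3343 ∤ -1572, so 3343 is unramified.
(-393/3343) = 2950^1671 mod 3343 = 1, giving Legendre symbol 1.
(-393/3343) = 1, so 3343 splits.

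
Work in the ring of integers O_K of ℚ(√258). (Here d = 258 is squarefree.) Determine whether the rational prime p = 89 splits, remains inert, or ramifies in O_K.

258 mod 4 = 2, hence disc K = 4·258 = 1032 and O_K = ℤ[√258].
disc(K) = 1032 is not divisible by 89; 89 is unramified.
Euler's criterion: 258^44 mod 89 = 1. Thus (258|89) = 1.
Legendre symbol 1 ⇒ 89 is split.

p splits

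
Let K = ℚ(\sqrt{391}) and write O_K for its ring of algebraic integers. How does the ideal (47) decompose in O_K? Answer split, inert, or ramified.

remains prime (inert)

Since 391 ≢ 1 mod 4, the ring of integers is ℤ[√391] with discriminant 4·391 = 1564.
Since gcd(47, 1564) = 1 the prime 47 does not ramify.
Euler's criterion: 391^23 mod 47 = 46. Thus (391|47) = -1.
Legendre symbol -1 ⇒ 47 is inert.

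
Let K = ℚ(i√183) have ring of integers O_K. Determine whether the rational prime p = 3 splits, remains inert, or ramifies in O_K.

-183 mod 4 = 1, hence disc K = -183 and O_K = ℤ[(1+√-183)/2].
Ramification test: 3 | -183. The prime 3 ramifies in K.

ramifies in O_K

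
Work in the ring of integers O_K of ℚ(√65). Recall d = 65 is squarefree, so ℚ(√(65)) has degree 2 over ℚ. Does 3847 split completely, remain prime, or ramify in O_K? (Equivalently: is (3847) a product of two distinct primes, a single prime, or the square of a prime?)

d = 65 ≡ 1 (mod 4), so O_K = ℤ[(1+√65)/2] and disc(K) = d = 65.
disc(K) = 65 is not divisible by 3847; 3847 is unramified.
(65/3847) = 65^1923 mod 3847 = 3846, giving Legendre symbol -1.
(65/3847) = -1, so 3847 is inert.

remains prime (inert)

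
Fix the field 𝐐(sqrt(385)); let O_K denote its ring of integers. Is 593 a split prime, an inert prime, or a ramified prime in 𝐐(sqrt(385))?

remains prime (inert)

Since 385 ≡ 1 mod 4, the ring of integers is ℤ[(1+√385)/2] with discriminant 385.
disc(K) = 385 is not divisible by 593; 593 is unramified.
(385/593) = 385^296 mod 593 = 592, giving Legendre symbol -1.
Legendre symbol -1 ⇒ 593 is inert.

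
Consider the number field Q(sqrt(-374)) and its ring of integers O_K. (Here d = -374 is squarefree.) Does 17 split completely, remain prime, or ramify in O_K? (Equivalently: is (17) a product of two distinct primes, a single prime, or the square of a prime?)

17 is ramified

d = -374 ≡ 2 (mod 4), so O_K = ℤ[√-374] and disc(K) = 4d = -1496.
disc(K) = -1496 = 17·(-88), so p = 17 is ramified.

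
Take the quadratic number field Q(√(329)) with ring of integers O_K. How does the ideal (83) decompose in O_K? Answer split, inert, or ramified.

p is inert

Since 329 ≡ 1 mod 4, the ring of integers is ℤ[(1+√329)/2] with discriminant 329.
disc(K) = 329 is not divisible by 83; 83 is unramified.
(329/83) = 80^41 mod 83 = 82, giving Legendre symbol -1.
(329/83) = -1, so 83 is inert.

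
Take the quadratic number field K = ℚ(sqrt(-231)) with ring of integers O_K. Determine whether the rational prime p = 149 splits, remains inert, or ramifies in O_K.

split

d = -231 ≡ 1 (mod 4), so O_K = ℤ[(1+√-231)/2] and disc(K) = d = -231.
disc(K) = -231 is not divisible by 149; 149 is unramified.
Euler's criterion: (-231)^74 mod 149 = 1. Thus (-231|149) = 1.
d is a quadratic residue mod p, hence 149 splits in O_K.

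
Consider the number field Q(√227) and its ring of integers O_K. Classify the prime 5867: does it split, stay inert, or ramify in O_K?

d = 227 ≡ 3 (mod 4), so O_K = ℤ[√227] and disc(K) = 4d = 908.
Since gcd(5867, 908) = 1 the prime 5867 does not ramify.
Euler's criterion: 227^2933 mod 5867 = 5866. Thus (227|5867) = -1.
d is a non-residue mod p, hence 5867 remains inert in O_K.

inert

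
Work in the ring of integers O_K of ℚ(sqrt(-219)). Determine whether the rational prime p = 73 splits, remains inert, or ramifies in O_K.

p ramifies

-219 mod 4 = 1, hence disc K = -219 and O_K = ℤ[(1+√-219)/2].
Ramification test: 73 | -219. The prime 73 ramifies in K.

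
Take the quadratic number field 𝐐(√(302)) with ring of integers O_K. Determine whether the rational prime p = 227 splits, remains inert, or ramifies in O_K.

d = 302 ≡ 2 (mod 4), so O_K = ℤ[√302] and disc(K) = 4d = 1208.
227 ∤ 1208, so 227 is unramified.
(302/227) = 75^113 mod 227 = 1, giving Legendre symbol 1.
(302/227) = 1, so 227 splits.

split — (227) = 𝔭₁𝔭₂ with 𝔭₁ ≠ 𝔭₂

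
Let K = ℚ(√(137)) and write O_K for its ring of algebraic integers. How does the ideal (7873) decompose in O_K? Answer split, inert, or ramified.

d = 137 ≡ 1 (mod 4), so O_K = ℤ[(1+√137)/2] and disc(K) = d = 137.
Since gcd(7873, 137) = 1 the prime 7873 does not ramify.
Legendre symbol by Euler's criterion: (137/7873) ≡ 137^3936 ≡ 1 (mod 7873), i.e. (137/7873) = 1.
(137/7873) = 1, so 7873 splits.

p splits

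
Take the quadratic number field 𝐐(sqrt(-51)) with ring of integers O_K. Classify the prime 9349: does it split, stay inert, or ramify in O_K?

split — (9349) = 𝔭₁𝔭₂ with 𝔭₁ ≠ 𝔭₂

-51 mod 4 = 1, hence disc K = -51 and O_K = ℤ[(1+√-51)/2].
9349 ∤ -51, so 9349 is unramified.
Compute (-51/9349) via Euler: 9298^((9349-1)/2) mod 9349 = 1, so (-51/9349) = 1.
d is a quadratic residue mod p, hence 9349 splits in O_K.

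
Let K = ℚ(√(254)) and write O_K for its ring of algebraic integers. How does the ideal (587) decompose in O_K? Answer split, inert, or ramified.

587 splits in O_K

Since 254 ≢ 1 mod 4, the ring of integers is ℤ[√254] with discriminant 4·254 = 1016.
disc(K) = 1016 is not divisible by 587; 587 is unramified.
(254/587) = 254^293 mod 587 = 1, giving Legendre symbol 1.
(254/587) = 1, so 587 splits.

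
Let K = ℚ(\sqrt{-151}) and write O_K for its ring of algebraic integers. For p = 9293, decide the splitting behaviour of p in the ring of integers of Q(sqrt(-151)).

remains prime (inert)

d = -151 ≡ 1 (mod 4), so O_K = ℤ[(1+√-151)/2] and disc(K) = d = -151.
9293 ∤ -151, so 9293 is unramified.
Compute (-151/9293) via Euler: 9142^((9293-1)/2) mod 9293 = 9292, so (-151/9293) = -1.
d is a non-residue mod p, hence 9293 remains inert in O_K.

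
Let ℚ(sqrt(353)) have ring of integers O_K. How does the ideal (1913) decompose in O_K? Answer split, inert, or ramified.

remains prime (inert)

353 mod 4 = 1, hence disc K = 353 and O_K = ℤ[(1+√353)/2].
disc(K) = 353 is not divisible by 1913; 1913 is unramified.
(353/1913) = 353^956 mod 1913 = 1912, giving Legendre symbol -1.
Legendre symbol -1 ⇒ 1913 is inert.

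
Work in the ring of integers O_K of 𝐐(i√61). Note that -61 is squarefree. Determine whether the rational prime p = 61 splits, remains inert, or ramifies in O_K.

Since -61 ≢ 1 mod 4, the ring of integers is ℤ[√-61] with discriminant 4·(-61) = -244.
61 divides disc(K) = -244, so 61 ramifies.

61 is ramified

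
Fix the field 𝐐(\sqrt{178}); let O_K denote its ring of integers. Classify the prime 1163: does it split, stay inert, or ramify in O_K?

Since 178 ≢ 1 mod 4, the ring of integers is ℤ[√178] with discriminant 4·178 = 712.
1163 ∤ 712, so 1163 is unramified.
Compute (178/1163) via Euler: 178^((1163-1)/2) mod 1163 = 1, so (178/1163) = 1.
Legendre symbol 1 ⇒ 1163 is split.

1163 splits in O_K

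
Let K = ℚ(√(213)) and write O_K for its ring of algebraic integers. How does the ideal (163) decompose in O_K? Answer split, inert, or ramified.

p is inert

Since 213 ≡ 1 mod 4, the ring of integers is ℤ[(1+√213)/2] with discriminant 213.
163 ∤ 213, so 163 is unramified.
(213/163) = 50^81 mod 163 = 162, giving Legendre symbol -1.
(213/163) = -1, so 163 is inert.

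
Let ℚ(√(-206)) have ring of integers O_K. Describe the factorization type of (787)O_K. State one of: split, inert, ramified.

-206 mod 4 = 2, hence disc K = 4·(-206) = -824 and O_K = ℤ[√-206].
Since gcd(787, -824) = 1 the prime 787 does not ramify.
Euler's criterion: (-206)^393 mod 787 = 786. Thus (-206|787) = -1.
(-206/787) = -1, so 787 is inert.

inert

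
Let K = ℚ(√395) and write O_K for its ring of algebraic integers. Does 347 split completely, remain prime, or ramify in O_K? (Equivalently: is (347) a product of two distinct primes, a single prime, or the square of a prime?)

p splits

395 mod 4 = 3, hence disc K = 4·395 = 1580 and O_K = ℤ[√395].
Since gcd(347, 1580) = 1 the prime 347 does not ramify.
Compute (395/347) via Euler: 48^((347-1)/2) mod 347 = 1, so (395/347) = 1.
d is a quadratic residue mod p, hence 347 splits in O_K.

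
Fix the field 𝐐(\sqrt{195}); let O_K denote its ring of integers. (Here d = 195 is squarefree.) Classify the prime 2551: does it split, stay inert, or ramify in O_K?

2551 remains inert

195 mod 4 = 3, hence disc K = 4·195 = 780 and O_K = ℤ[√195].
disc(K) = 780 is not divisible by 2551; 2551 is unramified.
Legendre symbol by Euler's criterion: (195/2551) ≡ 195^1275 ≡ 2550 (mod 2551), i.e. (195/2551) = -1.
Legendre symbol -1 ⇒ 2551 is inert.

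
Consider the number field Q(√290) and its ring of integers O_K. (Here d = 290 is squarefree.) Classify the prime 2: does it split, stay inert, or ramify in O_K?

290 mod 4 = 2, hence disc K = 4·290 = 1160 and O_K = ℤ[√290].
2 divides disc(K) = 1160, so 2 ramifies.

2 is ramified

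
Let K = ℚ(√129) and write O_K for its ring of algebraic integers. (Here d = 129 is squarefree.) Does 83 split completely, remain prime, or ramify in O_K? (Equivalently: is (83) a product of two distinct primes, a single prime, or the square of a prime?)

remains prime (inert)

Since 129 ≡ 1 mod 4, the ring of integers is ℤ[(1+√129)/2] with discriminant 129.
disc(K) = 129 is not divisible by 83; 83 is unramified.
Compute (129/83) via Euler: 46^((83-1)/2) mod 83 = 82, so (129/83) = -1.
(129/83) = -1, so 83 is inert.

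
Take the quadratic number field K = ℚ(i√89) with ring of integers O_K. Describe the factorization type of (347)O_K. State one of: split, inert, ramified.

347 remains inert

Since -89 ≢ 1 mod 4, the ring of integers is ℤ[√-89] with discriminant 4·(-89) = -356.
347 ∤ -356, so 347 is unramified.
Compute (-89/347) via Euler: 258^((347-1)/2) mod 347 = 346, so (-89/347) = -1.
Legendre symbol -1 ⇒ 347 is inert.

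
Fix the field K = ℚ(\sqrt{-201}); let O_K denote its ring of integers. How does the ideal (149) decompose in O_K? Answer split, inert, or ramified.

inert

Since -201 ≢ 1 mod 4, the ring of integers is ℤ[√-201] with discriminant 4·(-201) = -804.
149 ∤ -804, so 149 is unramified.
Euler's criterion: (-201)^74 mod 149 = 148. Thus (-201|149) = -1.
d is a non-residue mod p, hence 149 remains inert in O_K.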